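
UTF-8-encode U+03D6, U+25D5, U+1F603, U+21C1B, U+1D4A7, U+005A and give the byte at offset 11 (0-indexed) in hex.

U+03D6 → 2-byte form CF 96 at offsets 0–1.
U+25D5 → 3-byte form E2 97 95 at offsets 2–4.
U+1F603 → 4-byte form F0 9F 98 83 at offsets 5–8.
U+21C1B → 4-byte form F0 A1 B0 9B at offsets 9–12.
Offset 11 falls in char 4's range; it's byte 3 of F0 A1 B0 9B = 0xB0.

0xB0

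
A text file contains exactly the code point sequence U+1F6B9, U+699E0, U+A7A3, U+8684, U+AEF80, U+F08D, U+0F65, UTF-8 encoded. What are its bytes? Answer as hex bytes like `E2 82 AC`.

F0 9F 9A B9 F1 A9 A7 A0 EA 9E A3 E8 9A 84 F2 AE BE 80 EF 82 8D E0 BD A5

U+1F6B9: 4-byte form → F0 9F 9A B9.
U+699E0: 4-byte form → F1 A9 A7 A0.
U+A7A3: 3-byte form → EA 9E A3.
U+8684: 3-byte form → E8 9A 84.
U+AEF80: 4-byte form → F2 AE BE 80.
U+F08D: 3-byte form → EF 82 8D.
U+0F65: 3-byte form → E0 BD A5.
Concatenated (24 bytes): F0 9F 9A B9 F1 A9 A7 A0 EA 9E A3 E8 9A 84 F2 AE BE 80 EF 82 8D E0 BD A5.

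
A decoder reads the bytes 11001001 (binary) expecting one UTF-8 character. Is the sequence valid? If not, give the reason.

invalid (sequence truncated)

Leading byte 0xC9 = 11001001 → 2-byte form, but only 1 byte is present.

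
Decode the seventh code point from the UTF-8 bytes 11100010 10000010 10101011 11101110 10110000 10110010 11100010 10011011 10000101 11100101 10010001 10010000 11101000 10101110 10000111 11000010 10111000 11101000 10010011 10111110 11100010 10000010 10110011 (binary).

Offset 0: leading byte 0xE2 = 11100010 → 3-byte char #1 = E2 82 AB.
Offset 3: leading byte 0xEE = 11101110 → 3-byte char #2 = EE B0 B2.
Offset 6: leading byte 0xE2 = 11100010 → 3-byte char #3 = E2 9B 85.
Offset 9: leading byte 0xE5 = 11100101 → 3-byte char #4 = E5 91 90.
Offset 12: leading byte 0xE8 = 11101000 → 3-byte char #5 = E8 AE 87.
Offset 15: leading byte 0xC2 = 11000010 → 2-byte char #6 = C2 B8.
Offset 17: leading byte 0xE8 = 11101000 → 3-byte char #7 = E8 93 BE.
Leading byte 0xE8 = 11101000 matches 1110xxxx → 3-byte sequence.
Byte 1: 0xE8 = 11101000, payload 1000 (4 bits).
Byte 2: 0x93 = 10010011 (10xxxxxx ✓), payload 010011.
Byte 3: 0xBE = 10111110 (10xxxxxx ✓), payload 111110.
Concatenate: 1000010011111110 = 0x84FE (16 bits → U+84FE).

U+84FE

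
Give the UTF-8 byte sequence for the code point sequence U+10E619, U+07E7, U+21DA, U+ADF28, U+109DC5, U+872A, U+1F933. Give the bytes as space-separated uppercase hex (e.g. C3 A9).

F4 8E 98 99 DF A7 E2 87 9A F2 AD BC A8 F4 89 B7 85 E8 9C AA F0 9F A4 B3

U+10E619: 4-byte form → F4 8E 98 99.
U+07E7: 2-byte form → DF A7.
U+21DA: 3-byte form → E2 87 9A.
U+ADF28: 4-byte form → F2 AD BC A8.
U+109DC5: 4-byte form → F4 89 B7 85.
U+872A: 3-byte form → E8 9C AA.
U+1F933: 4-byte form → F0 9F A4 B3.
Concatenated (24 bytes): F4 8E 98 99 DF A7 E2 87 9A F2 AD BC A8 F4 89 B7 85 E8 9C AA F0 9F A4 B3.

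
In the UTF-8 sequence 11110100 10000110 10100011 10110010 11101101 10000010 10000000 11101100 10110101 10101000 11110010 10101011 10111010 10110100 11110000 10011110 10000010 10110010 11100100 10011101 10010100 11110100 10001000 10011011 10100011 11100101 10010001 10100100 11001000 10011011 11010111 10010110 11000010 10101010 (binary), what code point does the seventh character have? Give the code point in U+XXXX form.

U+1086E3

Offset 0: leading byte 0xF4 = 11110100 → 4-byte char #1 = F4 86 A3 B2.
Offset 4: leading byte 0xED = 11101101 → 3-byte char #2 = ED 82 80.
Offset 7: leading byte 0xEC = 11101100 → 3-byte char #3 = EC B5 A8.
Offset 10: leading byte 0xF2 = 11110010 → 4-byte char #4 = F2 AB BA B4.
Offset 14: leading byte 0xF0 = 11110000 → 4-byte char #5 = F0 9E 82 B2.
Offset 18: leading byte 0xE4 = 11100100 → 3-byte char #6 = E4 9D 94.
Offset 21: leading byte 0xF4 = 11110100 → 4-byte char #7 = F4 88 9B A3.
Leading byte 0xF4 = 11110100 matches 11110xxx → 4-byte sequence.
Byte 1: 0xF4 = 11110100, payload 100 (3 bits).
Byte 2: 0x88 = 10001000 (10xxxxxx ✓), payload 001000.
Byte 3: 0x9B = 10011011 (10xxxxxx ✓), payload 011011.
Byte 4: 0xA3 = 10100011 (10xxxxxx ✓), payload 100011.
Concatenate: 100001000011011100011 = 0x1086E3 (21 bits → U+1086E3).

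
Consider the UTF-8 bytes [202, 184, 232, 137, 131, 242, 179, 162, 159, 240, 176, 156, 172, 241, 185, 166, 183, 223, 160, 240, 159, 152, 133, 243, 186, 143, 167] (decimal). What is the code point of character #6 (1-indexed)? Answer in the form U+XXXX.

U+07E0

Offset 0: leading byte 0xCA = 11001010 → 2-byte char #1 = CA B8.
Offset 2: leading byte 0xE8 = 11101000 → 3-byte char #2 = E8 89 83.
Offset 5: leading byte 0xF2 = 11110010 → 4-byte char #3 = F2 B3 A2 9F.
Offset 9: leading byte 0xF0 = 11110000 → 4-byte char #4 = F0 B0 9C AC.
Offset 13: leading byte 0xF1 = 11110001 → 4-byte char #5 = F1 B9 A6 B7.
Offset 17: leading byte 0xDF = 11011111 → 2-byte char #6 = DF A0.
Leading byte 0xDF = 11011111 matches 110xxxxx → 2-byte sequence.
Byte 1: 0xDF = 11011111, payload 11111 (5 bits).
Byte 2: 0xA0 = 10100000 (10xxxxxx ✓), payload 100000.
Concatenate: 11111100000 = 0x7E0 (11 bits → U+07E0).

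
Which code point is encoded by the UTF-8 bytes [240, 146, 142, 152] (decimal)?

Leading byte 0xF0 = 11110000 matches 11110xxx → 4-byte sequence.
Byte 1: 0xF0 = 11110000, payload 000 (3 bits).
Byte 2: 0x92 = 10010010 (10xxxxxx ✓), payload 010010.
Byte 3: 0x8E = 10001110 (10xxxxxx ✓), payload 001110.
Byte 4: 0x98 = 10011000 (10xxxxxx ✓), payload 011000.
Concatenate: 000010010001110011000 = 0x12398 (21 bits → U+12398).

U+12398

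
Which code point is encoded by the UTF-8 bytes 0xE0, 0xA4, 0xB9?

Leading byte 0xE0 = 11100000 matches 1110xxxx → 3-byte sequence.
Byte 1: 0xE0 = 11100000, payload 0000 (4 bits).
Byte 2: 0xA4 = 10100100 (10xxxxxx ✓), payload 100100.
Byte 3: 0xB9 = 10111001 (10xxxxxx ✓), payload 111001.
Concatenate: 0000100100111001 = 0x939 (16 bits → U+0939).

U+0939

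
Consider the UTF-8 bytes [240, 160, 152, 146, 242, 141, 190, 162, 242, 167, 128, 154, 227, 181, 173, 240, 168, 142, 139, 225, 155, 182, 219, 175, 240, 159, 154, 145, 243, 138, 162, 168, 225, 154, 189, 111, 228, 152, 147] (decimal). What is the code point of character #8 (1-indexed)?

Offset 0: leading byte 0xF0 = 11110000 → 4-byte char #1 = F0 A0 98 92.
Offset 4: leading byte 0xF2 = 11110010 → 4-byte char #2 = F2 8D BE A2.
Offset 8: leading byte 0xF2 = 11110010 → 4-byte char #3 = F2 A7 80 9A.
Offset 12: leading byte 0xE3 = 11100011 → 3-byte char #4 = E3 B5 AD.
Offset 15: leading byte 0xF0 = 11110000 → 4-byte char #5 = F0 A8 8E 8B.
Offset 19: leading byte 0xE1 = 11100001 → 3-byte char #6 = E1 9B B6.
Offset 22: leading byte 0xDB = 11011011 → 2-byte char #7 = DB AF.
Offset 24: leading byte 0xF0 = 11110000 → 4-byte char #8 = F0 9F 9A 91.
Leading byte 0xF0 = 11110000 matches 11110xxx → 4-byte sequence.
Byte 1: 0xF0 = 11110000, payload 000 (3 bits).
Byte 2: 0x9F = 10011111 (10xxxxxx ✓), payload 011111.
Byte 3: 0x9A = 10011010 (10xxxxxx ✓), payload 011010.
Byte 4: 0x91 = 10010001 (10xxxxxx ✓), payload 010001.
Concatenate: 000011111011010010001 = 0x1F691 (21 bits → U+1F691).

U+1F691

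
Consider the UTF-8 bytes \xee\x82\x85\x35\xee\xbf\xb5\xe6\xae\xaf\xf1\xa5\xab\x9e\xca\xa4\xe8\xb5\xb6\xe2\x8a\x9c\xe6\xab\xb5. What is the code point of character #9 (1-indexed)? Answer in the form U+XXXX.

Offset 0: leading byte 0xEE = 11101110 → 3-byte char #1 = EE 82 85.
Offset 3: leading byte 0x35 = 00110101 → 1-byte char #2 = 35.
Offset 4: leading byte 0xEE = 11101110 → 3-byte char #3 = EE BF B5.
Offset 7: leading byte 0xE6 = 11100110 → 3-byte char #4 = E6 AE AF.
Offset 10: leading byte 0xF1 = 11110001 → 4-byte char #5 = F1 A5 AB 9E.
Offset 14: leading byte 0xCA = 11001010 → 2-byte char #6 = CA A4.
Offset 16: leading byte 0xE8 = 11101000 → 3-byte char #7 = E8 B5 B6.
Offset 19: leading byte 0xE2 = 11100010 → 3-byte char #8 = E2 8A 9C.
Offset 22: leading byte 0xE6 = 11100110 → 3-byte char #9 = E6 AB B5.
Leading byte 0xE6 = 11100110 matches 1110xxxx → 3-byte sequence.
Byte 1: 0xE6 = 11100110, payload 0110 (4 bits).
Byte 2: 0xAB = 10101011 (10xxxxxx ✓), payload 101011.
Byte 3: 0xB5 = 10110101 (10xxxxxx ✓), payload 110101.
Concatenate: 0110101011110101 = 0x6AF5 (16 bits → U+6AF5).

U+6AF5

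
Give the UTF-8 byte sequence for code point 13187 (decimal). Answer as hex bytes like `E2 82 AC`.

U+3383 = 0x3383 = 13187 decimal. In range U+0800–U+FFFF → 3-byte form: 1110xxxx 10xxxxxx 10xxxxxx.
Binary (16 bits): 0011001110000011.
Split 4+6+6: 0011 | 001110 | 000011.
Byte 1: 11100011 = 0xE3.
Byte 2: 10001110 = 0x8E.
Byte 3: 10000011 = 0x83.

E3 8E 83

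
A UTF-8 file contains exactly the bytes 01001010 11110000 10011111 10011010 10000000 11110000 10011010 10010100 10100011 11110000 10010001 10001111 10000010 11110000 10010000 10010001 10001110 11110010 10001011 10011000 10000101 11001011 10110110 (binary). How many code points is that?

Byte at offset 0: 0x4A = 01001010 → 1-byte char (#1). Advance 1.
Byte at offset 1: 0xF0 = 11110000 → 4-byte char (#2). Advance 4.
Byte at offset 5: 0xF0 = 11110000 → 4-byte char (#3). Advance 4.
Byte at offset 9: 0xF0 = 11110000 → 4-byte char (#4). Advance 4.
Byte at offset 13: 0xF0 = 11110000 → 4-byte char (#5). Advance 4.
Byte at offset 17: 0xF2 = 11110010 → 4-byte char (#6). Advance 4.
Byte at offset 21: 0xCB = 11001011 → 2-byte char (#7). Advance 2.
Reached end at offset 23 after 7 code points.

7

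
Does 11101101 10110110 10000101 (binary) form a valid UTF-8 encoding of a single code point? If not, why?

invalid (encodes a surrogate (U+D800–U+DFFF))

Structurally a 3-byte sequence; payload = 0xDD85.
But 0xDD85 is in U+D800–U+DFFF, the surrogate range. Surrogates are not Unicode scalar values and are forbidden in UTF-8.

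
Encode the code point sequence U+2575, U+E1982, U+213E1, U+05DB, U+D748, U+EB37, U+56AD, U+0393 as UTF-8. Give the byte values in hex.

U+2575: 3-byte form → E2 95 B5.
U+E1982: 4-byte form → F3 A1 A6 82.
U+213E1: 4-byte form → F0 A1 8F A1.
U+05DB: 2-byte form → D7 9B.
U+D748: 3-byte form → ED 9D 88.
U+EB37: 3-byte form → EE AC B7.
U+56AD: 3-byte form → E5 9A AD.
U+0393: 2-byte form → CE 93.
Concatenated (24 bytes): E2 95 B5 F3 A1 A6 82 F0 A1 8F A1 D7 9B ED 9D 88 EE AC B7 E5 9A AD CE 93.

E2 95 B5 F3 A1 A6 82 F0 A1 8F A1 D7 9B ED 9D 88 EE AC B7 E5 9A AD CE 93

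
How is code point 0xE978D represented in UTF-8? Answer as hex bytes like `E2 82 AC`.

F3 A9 9E 8D

U+E978D = 0xE978D = 956301 decimal. In range U+10000–U+10FFFF → 4-byte form: 11110xxx 10xxxxxx 10xxxxxx 10xxxxxx.
Binary (21 bits): 011101001011110001101.
Split 3+6+6+6: 011 | 101001 | 011110 | 001101.
Byte 1: 11110011 = 0xF3.
Byte 2: 10101001 = 0xA9.
Byte 3: 10011110 = 0x9E.
Byte 4: 10001101 = 0x8D.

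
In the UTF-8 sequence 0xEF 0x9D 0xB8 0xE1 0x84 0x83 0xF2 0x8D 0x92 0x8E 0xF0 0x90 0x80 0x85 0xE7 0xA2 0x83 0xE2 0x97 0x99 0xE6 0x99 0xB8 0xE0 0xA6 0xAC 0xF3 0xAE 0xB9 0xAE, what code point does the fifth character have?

Offset 0: leading byte 0xEF = 11101111 → 3-byte char #1 = EF 9D B8.
Offset 3: leading byte 0xE1 = 11100001 → 3-byte char #2 = E1 84 83.
Offset 6: leading byte 0xF2 = 11110010 → 4-byte char #3 = F2 8D 92 8E.
Offset 10: leading byte 0xF0 = 11110000 → 4-byte char #4 = F0 90 80 85.
Offset 14: leading byte 0xE7 = 11100111 → 3-byte char #5 = E7 A2 83.
Leading byte 0xE7 = 11100111 matches 1110xxxx → 3-byte sequence.
Byte 1: 0xE7 = 11100111, payload 0111 (4 bits).
Byte 2: 0xA2 = 10100010 (10xxxxxx ✓), payload 100010.
Byte 3: 0x83 = 10000011 (10xxxxxx ✓), payload 000011.
Concatenate: 0111100010000011 = 0x7883 (16 bits → U+7883).

U+7883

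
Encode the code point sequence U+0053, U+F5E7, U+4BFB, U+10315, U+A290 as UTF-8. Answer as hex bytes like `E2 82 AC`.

53 EF 97 A7 E4 AF BB F0 90 8C 95 EA 8A 90

U+0053: 1-byte form → 53.
U+F5E7: 3-byte form → EF 97 A7.
U+4BFB: 3-byte form → E4 AF BB.
U+10315: 4-byte form → F0 90 8C 95.
U+A290: 3-byte form → EA 8A 90.
Concatenated (14 bytes): 53 EF 97 A7 E4 AF BB F0 90 8C 95 EA 8A 90.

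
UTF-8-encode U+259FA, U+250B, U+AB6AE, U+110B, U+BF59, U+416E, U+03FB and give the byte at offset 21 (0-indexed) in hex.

0xBB

U+259FA → 4-byte form F0 A5 A7 BA at offsets 0–3.
U+250B → 3-byte form E2 94 8B at offsets 4–6.
U+AB6AE → 4-byte form F2 AB 9A AE at offsets 7–10.
U+110B → 3-byte form E1 84 8B at offsets 11–13.
U+BF59 → 3-byte form EB BD 99 at offsets 14–16.
U+416E → 3-byte form E4 85 AE at offsets 17–19.
U+03FB → 2-byte form CF BB at offsets 20–21.
Offset 21 falls in char 7's range; it's byte 2 of CF BB = 0xBB.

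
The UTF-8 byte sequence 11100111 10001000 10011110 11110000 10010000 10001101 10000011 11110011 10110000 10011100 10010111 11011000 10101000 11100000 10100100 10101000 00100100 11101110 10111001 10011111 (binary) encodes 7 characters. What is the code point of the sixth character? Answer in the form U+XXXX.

U+0024

Offset 0: leading byte 0xE7 = 11100111 → 3-byte char #1 = E7 88 9E.
Offset 3: leading byte 0xF0 = 11110000 → 4-byte char #2 = F0 90 8D 83.
Offset 7: leading byte 0xF3 = 11110011 → 4-byte char #3 = F3 B0 9C 97.
Offset 11: leading byte 0xD8 = 11011000 → 2-byte char #4 = D8 A8.
Offset 13: leading byte 0xE0 = 11100000 → 3-byte char #5 = E0 A4 A8.
Offset 16: leading byte 0x24 = 00100100 → 1-byte char #6 = 24.
Leading byte 0x24 = 00100100 matches 0xxxxxxx → 1-byte sequence.
Byte 1: 0x24 = 00100100, payload 0100100 (7 bits).
Concatenate: 0100100 = 0x24 (7 bits → U+0024).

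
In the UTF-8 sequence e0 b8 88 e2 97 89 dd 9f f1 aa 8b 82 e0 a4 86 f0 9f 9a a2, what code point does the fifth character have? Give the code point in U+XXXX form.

U+0906

Offset 0: leading byte 0xE0 = 11100000 → 3-byte char #1 = E0 B8 88.
Offset 3: leading byte 0xE2 = 11100010 → 3-byte char #2 = E2 97 89.
Offset 6: leading byte 0xDD = 11011101 → 2-byte char #3 = DD 9F.
Offset 8: leading byte 0xF1 = 11110001 → 4-byte char #4 = F1 AA 8B 82.
Offset 12: leading byte 0xE0 = 11100000 → 3-byte char #5 = E0 A4 86.
Leading byte 0xE0 = 11100000 matches 1110xxxx → 3-byte sequence.
Byte 1: 0xE0 = 11100000, payload 0000 (4 bits).
Byte 2: 0xA4 = 10100100 (10xxxxxx ✓), payload 100100.
Byte 3: 0x86 = 10000110 (10xxxxxx ✓), payload 000110.
Concatenate: 0000100100000110 = 0x906 (16 bits → U+0906).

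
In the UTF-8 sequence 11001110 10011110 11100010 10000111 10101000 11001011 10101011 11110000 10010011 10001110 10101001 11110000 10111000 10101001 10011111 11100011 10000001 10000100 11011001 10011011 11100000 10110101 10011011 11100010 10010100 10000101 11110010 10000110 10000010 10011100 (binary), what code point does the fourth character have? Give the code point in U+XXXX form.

Offset 0: leading byte 0xCE = 11001110 → 2-byte char #1 = CE 9E.
Offset 2: leading byte 0xE2 = 11100010 → 3-byte char #2 = E2 87 A8.
Offset 5: leading byte 0xCB = 11001011 → 2-byte char #3 = CB AB.
Offset 7: leading byte 0xF0 = 11110000 → 4-byte char #4 = F0 93 8E A9.
Leading byte 0xF0 = 11110000 matches 11110xxx → 4-byte sequence.
Byte 1: 0xF0 = 11110000, payload 000 (3 bits).
Byte 2: 0x93 = 10010011 (10xxxxxx ✓), payload 010011.
Byte 3: 0x8E = 10001110 (10xxxxxx ✓), payload 001110.
Byte 4: 0xA9 = 10101001 (10xxxxxx ✓), payload 101001.
Concatenate: 000010011001110101001 = 0x133A9 (21 bits → U+133A9).

U+133A9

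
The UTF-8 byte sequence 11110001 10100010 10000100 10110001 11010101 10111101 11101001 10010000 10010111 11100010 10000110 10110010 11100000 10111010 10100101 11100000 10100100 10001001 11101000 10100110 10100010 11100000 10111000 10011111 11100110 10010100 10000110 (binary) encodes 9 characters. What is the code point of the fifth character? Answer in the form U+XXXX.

Offset 0: leading byte 0xF1 = 11110001 → 4-byte char #1 = F1 A2 84 B1.
Offset 4: leading byte 0xD5 = 11010101 → 2-byte char #2 = D5 BD.
Offset 6: leading byte 0xE9 = 11101001 → 3-byte char #3 = E9 90 97.
Offset 9: leading byte 0xE2 = 11100010 → 3-byte char #4 = E2 86 B2.
Offset 12: leading byte 0xE0 = 11100000 → 3-byte char #5 = E0 BA A5.
Leading byte 0xE0 = 11100000 matches 1110xxxx → 3-byte sequence.
Byte 1: 0xE0 = 11100000, payload 0000 (4 bits).
Byte 2: 0xBA = 10111010 (10xxxxxx ✓), payload 111010.
Byte 3: 0xA5 = 10100101 (10xxxxxx ✓), payload 100101.
Concatenate: 0000111010100101 = 0xEA5 (16 bits → U+0EA5).

U+0EA5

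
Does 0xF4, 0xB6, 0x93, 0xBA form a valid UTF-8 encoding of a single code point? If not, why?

Leading byte 0xF4 = 11110100 → 4-byte form.
Payload = 0x1364FA, which exceeds U+10FFFF, the maximum Unicode code point. (Leading bytes F5–FF, or F4 followed by ≥ 0x90, are invalid.)

invalid (encodes a value above U+10FFFF)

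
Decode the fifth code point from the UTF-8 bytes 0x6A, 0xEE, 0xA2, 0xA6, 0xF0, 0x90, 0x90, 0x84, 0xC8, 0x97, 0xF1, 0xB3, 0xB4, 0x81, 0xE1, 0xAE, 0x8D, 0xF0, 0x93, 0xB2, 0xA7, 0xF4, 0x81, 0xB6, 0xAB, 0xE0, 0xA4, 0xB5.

U+73D01

Offset 0: leading byte 0x6A = 01101010 → 1-byte char #1 = 6A.
Offset 1: leading byte 0xEE = 11101110 → 3-byte char #2 = EE A2 A6.
Offset 4: leading byte 0xF0 = 11110000 → 4-byte char #3 = F0 90 90 84.
Offset 8: leading byte 0xC8 = 11001000 → 2-byte char #4 = C8 97.
Offset 10: leading byte 0xF1 = 11110001 → 4-byte char #5 = F1 B3 B4 81.
Leading byte 0xF1 = 11110001 matches 11110xxx → 4-byte sequence.
Byte 1: 0xF1 = 11110001, payload 001 (3 bits).
Byte 2: 0xB3 = 10110011 (10xxxxxx ✓), payload 110011.
Byte 3: 0xB4 = 10110100 (10xxxxxx ✓), payload 110100.
Byte 4: 0x81 = 10000001 (10xxxxxx ✓), payload 000001.
Concatenate: 001110011110100000001 = 0x73D01 (21 bits → U+73D01).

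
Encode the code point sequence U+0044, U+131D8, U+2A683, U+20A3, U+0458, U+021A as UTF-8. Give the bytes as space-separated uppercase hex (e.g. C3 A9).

U+0044: 1-byte form → 44.
U+131D8: 4-byte form → F0 93 87 98.
U+2A683: 4-byte form → F0 AA 9A 83.
U+20A3: 3-byte form → E2 82 A3.
U+0458: 2-byte form → D1 98.
U+021A: 2-byte form → C8 9A.
Concatenated (16 bytes): 44 F0 93 87 98 F0 AA 9A 83 E2 82 A3 D1 98 C8 9A.

44 F0 93 87 98 F0 AA 9A 83 E2 82 A3 D1 98 C8 9A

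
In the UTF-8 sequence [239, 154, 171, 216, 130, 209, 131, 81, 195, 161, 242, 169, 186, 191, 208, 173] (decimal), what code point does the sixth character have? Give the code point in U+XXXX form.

Offset 0: leading byte 0xEF = 11101111 → 3-byte char #1 = EF 9A AB.
Offset 3: leading byte 0xD8 = 11011000 → 2-byte char #2 = D8 82.
Offset 5: leading byte 0xD1 = 11010001 → 2-byte char #3 = D1 83.
Offset 7: leading byte 0x51 = 01010001 → 1-byte char #4 = 51.
Offset 8: leading byte 0xC3 = 11000011 → 2-byte char #5 = C3 A1.
Offset 10: leading byte 0xF2 = 11110010 → 4-byte char #6 = F2 A9 BA BF.
Leading byte 0xF2 = 11110010 matches 11110xxx → 4-byte sequence.
Byte 1: 0xF2 = 11110010, payload 010 (3 bits).
Byte 2: 0xA9 = 10101001 (10xxxxxx ✓), payload 101001.
Byte 3: 0xBA = 10111010 (10xxxxxx ✓), payload 111010.
Byte 4: 0xBF = 10111111 (10xxxxxx ✓), payload 111111.
Concatenate: 010101001111010111111 = 0xA9EBF (21 bits → U+A9EBF).

U+A9EBF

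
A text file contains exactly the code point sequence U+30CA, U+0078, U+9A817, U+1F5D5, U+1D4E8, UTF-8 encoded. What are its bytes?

U+30CA: 3-byte form → E3 83 8A.
U+0078: 1-byte form → 78.
U+9A817: 4-byte form → F2 9A A0 97.
U+1F5D5: 4-byte form → F0 9F 97 95.
U+1D4E8: 4-byte form → F0 9D 93 A8.
Concatenated (16 bytes): E3 83 8A 78 F2 9A A0 97 F0 9F 97 95 F0 9D 93 A8.

E3 83 8A 78 F2 9A A0 97 F0 9F 97 95 F0 9D 93 A8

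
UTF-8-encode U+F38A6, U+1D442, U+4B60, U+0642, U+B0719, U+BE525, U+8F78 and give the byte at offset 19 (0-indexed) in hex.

U+F38A6 → 4-byte form F3 B3 A2 A6 at offsets 0–3.
U+1D442 → 4-byte form F0 9D 91 82 at offsets 4–7.
U+4B60 → 3-byte form E4 AD A0 at offsets 8–10.
U+0642 → 2-byte form D9 82 at offsets 11–12.
U+B0719 → 4-byte form F2 B0 9C 99 at offsets 13–16.
U+BE525 → 4-byte form F2 BE 94 A5 at offsets 17–20.
Offset 19 falls in char 6's range; it's byte 3 of F2 BE 94 A5 = 0x94.

0x94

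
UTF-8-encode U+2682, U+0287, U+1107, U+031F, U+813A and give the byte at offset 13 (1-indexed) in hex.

0xBA

1-indexed offset 13 is 0-indexed offset 12.
U+2682 → 3-byte form E2 9A 82 at offsets 0–2.
U+0287 → 2-byte form CA 87 at offsets 3–4.
U+1107 → 3-byte form E1 84 87 at offsets 5–7.
U+031F → 2-byte form CC 9F at offsets 8–9.
U+813A → 3-byte form E8 84 BA at offsets 10–12.
Offset 12 falls in char 5's range; it's byte 3 of E8 84 BA = 0xBA.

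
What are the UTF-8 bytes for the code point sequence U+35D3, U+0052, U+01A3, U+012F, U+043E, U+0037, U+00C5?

E3 97 93 52 C6 A3 C4 AF D0 BE 37 C3 85

U+35D3: 3-byte form → E3 97 93.
U+0052: 1-byte form → 52.
U+01A3: 2-byte form → C6 A3.
U+012F: 2-byte form → C4 AF.
U+043E: 2-byte form → D0 BE.
U+0037: 1-byte form → 37.
U+00C5: 2-byte form → C3 85.
Concatenated (13 bytes): E3 97 93 52 C6 A3 C4 AF D0 BE 37 C3 85.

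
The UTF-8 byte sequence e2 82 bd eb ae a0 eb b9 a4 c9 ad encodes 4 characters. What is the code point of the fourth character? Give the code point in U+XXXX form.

Offset 0: leading byte 0xE2 = 11100010 → 3-byte char #1 = E2 82 BD.
Offset 3: leading byte 0xEB = 11101011 → 3-byte char #2 = EB AE A0.
Offset 6: leading byte 0xEB = 11101011 → 3-byte char #3 = EB B9 A4.
Offset 9: leading byte 0xC9 = 11001001 → 2-byte char #4 = C9 AD.
Leading byte 0xC9 = 11001001 matches 110xxxxx → 2-byte sequence.
Byte 1: 0xC9 = 11001001, payload 01001 (5 bits).
Byte 2: 0xAD = 10101101 (10xxxxxx ✓), payload 101101.
Concatenate: 01001101101 = 0x26D (11 bits → U+026D).

U+026D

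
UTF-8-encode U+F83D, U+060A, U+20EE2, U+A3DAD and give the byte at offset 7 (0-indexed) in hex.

U+F83D → 3-byte form EF A0 BD at offsets 0–2.
U+060A → 2-byte form D8 8A at offsets 3–4.
U+20EE2 → 4-byte form F0 A0 BB A2 at offsets 5–8.
Offset 7 falls in char 3's range; it's byte 3 of F0 A0 BB A2 = 0xBB.

0xBB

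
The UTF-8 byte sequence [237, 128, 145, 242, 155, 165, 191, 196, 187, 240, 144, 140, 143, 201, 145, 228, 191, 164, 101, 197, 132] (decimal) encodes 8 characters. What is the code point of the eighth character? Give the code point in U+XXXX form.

U+0144

Offset 0: leading byte 0xED = 11101101 → 3-byte char #1 = ED 80 91.
Offset 3: leading byte 0xF2 = 11110010 → 4-byte char #2 = F2 9B A5 BF.
Offset 7: leading byte 0xC4 = 11000100 → 2-byte char #3 = C4 BB.
Offset 9: leading byte 0xF0 = 11110000 → 4-byte char #4 = F0 90 8C 8F.
Offset 13: leading byte 0xC9 = 11001001 → 2-byte char #5 = C9 91.
Offset 15: leading byte 0xE4 = 11100100 → 3-byte char #6 = E4 BF A4.
Offset 18: leading byte 0x65 = 01100101 → 1-byte char #7 = 65.
Offset 19: leading byte 0xC5 = 11000101 → 2-byte char #8 = C5 84.
Leading byte 0xC5 = 11000101 matches 110xxxxx → 2-byte sequence.
Byte 1: 0xC5 = 11000101, payload 00101 (5 bits).
Byte 2: 0x84 = 10000100 (10xxxxxx ✓), payload 000100.
Concatenate: 00101000100 = 0x144 (11 bits → U+0144).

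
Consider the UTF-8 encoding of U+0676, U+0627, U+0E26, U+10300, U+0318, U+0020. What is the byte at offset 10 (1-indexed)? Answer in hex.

1-indexed offset 10 is 0-indexed offset 9.
U+0676 → 2-byte form D9 B6 at offsets 0–1.
U+0627 → 2-byte form D8 A7 at offsets 2–3.
U+0E26 → 3-byte form E0 B8 A6 at offsets 4–6.
U+10300 → 4-byte form F0 90 8C 80 at offsets 7–10.
Offset 9 falls in char 4's range; it's byte 3 of F0 90 8C 80 = 0x8C.

0x8C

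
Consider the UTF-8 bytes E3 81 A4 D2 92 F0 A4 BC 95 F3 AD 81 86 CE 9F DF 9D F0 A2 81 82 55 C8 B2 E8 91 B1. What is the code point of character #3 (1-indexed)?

U+24F15

Offset 0: leading byte 0xE3 = 11100011 → 3-byte char #1 = E3 81 A4.
Offset 3: leading byte 0xD2 = 11010010 → 2-byte char #2 = D2 92.
Offset 5: leading byte 0xF0 = 11110000 → 4-byte char #3 = F0 A4 BC 95.
Leading byte 0xF0 = 11110000 matches 11110xxx → 4-byte sequence.
Byte 1: 0xF0 = 11110000, payload 000 (3 bits).
Byte 2: 0xA4 = 10100100 (10xxxxxx ✓), payload 100100.
Byte 3: 0xBC = 10111100 (10xxxxxx ✓), payload 111100.
Byte 4: 0x95 = 10010101 (10xxxxxx ✓), payload 010101.
Concatenate: 000100100111100010101 = 0x24F15 (21 bits → U+24F15).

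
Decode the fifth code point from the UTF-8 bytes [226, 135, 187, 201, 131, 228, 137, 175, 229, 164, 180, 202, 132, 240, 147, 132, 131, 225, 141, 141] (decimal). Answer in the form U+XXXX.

Offset 0: leading byte 0xE2 = 11100010 → 3-byte char #1 = E2 87 BB.
Offset 3: leading byte 0xC9 = 11001001 → 2-byte char #2 = C9 83.
Offset 5: leading byte 0xE4 = 11100100 → 3-byte char #3 = E4 89 AF.
Offset 8: leading byte 0xE5 = 11100101 → 3-byte char #4 = E5 A4 B4.
Offset 11: leading byte 0xCA = 11001010 → 2-byte char #5 = CA 84.
Leading byte 0xCA = 11001010 matches 110xxxxx → 2-byte sequence.
Byte 1: 0xCA = 11001010, payload 01010 (5 bits).
Byte 2: 0x84 = 10000100 (10xxxxxx ✓), payload 000100.
Concatenate: 01010000100 = 0x284 (11 bits → U+0284).

U+0284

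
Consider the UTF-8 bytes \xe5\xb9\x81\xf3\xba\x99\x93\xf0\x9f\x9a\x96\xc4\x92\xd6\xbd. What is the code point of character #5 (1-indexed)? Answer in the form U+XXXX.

Offset 0: leading byte 0xE5 = 11100101 → 3-byte char #1 = E5 B9 81.
Offset 3: leading byte 0xF3 = 11110011 → 4-byte char #2 = F3 BA 99 93.
Offset 7: leading byte 0xF0 = 11110000 → 4-byte char #3 = F0 9F 9A 96.
Offset 11: leading byte 0xC4 = 11000100 → 2-byte char #4 = C4 92.
Offset 13: leading byte 0xD6 = 11010110 → 2-byte char #5 = D6 BD.
Leading byte 0xD6 = 11010110 matches 110xxxxx → 2-byte sequence.
Byte 1: 0xD6 = 11010110, payload 10110 (5 bits).
Byte 2: 0xBD = 10111101 (10xxxxxx ✓), payload 111101.
Concatenate: 10110111101 = 0x5BD (11 bits → U+05BD).

U+05BD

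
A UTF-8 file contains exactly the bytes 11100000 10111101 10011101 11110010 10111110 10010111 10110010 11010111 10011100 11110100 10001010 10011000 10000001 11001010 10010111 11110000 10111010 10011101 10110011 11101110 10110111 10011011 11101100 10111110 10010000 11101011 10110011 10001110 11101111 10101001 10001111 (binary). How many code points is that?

10

Byte at offset 0: 0xE0 = 11100000 → 3-byte char (#1). Advance 3.
Byte at offset 3: 0xF2 = 11110010 → 4-byte char (#2). Advance 4.
Byte at offset 7: 0xD7 = 11010111 → 2-byte char (#3). Advance 2.
Byte at offset 9: 0xF4 = 11110100 → 4-byte char (#4). Advance 4.
Byte at offset 13: 0xCA = 11001010 → 2-byte char (#5). Advance 2.
Byte at offset 15: 0xF0 = 11110000 → 4-byte char (#6). Advance 4.
Byte at offset 19: 0xEE = 11101110 → 3-byte char (#7). Advance 3.
Byte at offset 22: 0xEC = 11101100 → 3-byte char (#8). Advance 3.
Byte at offset 25: 0xEB = 11101011 → 3-byte char (#9). Advance 3.
Byte at offset 28: 0xEF = 11101111 → 3-byte char (#10). Advance 3.
Reached end at offset 31 after 10 code points.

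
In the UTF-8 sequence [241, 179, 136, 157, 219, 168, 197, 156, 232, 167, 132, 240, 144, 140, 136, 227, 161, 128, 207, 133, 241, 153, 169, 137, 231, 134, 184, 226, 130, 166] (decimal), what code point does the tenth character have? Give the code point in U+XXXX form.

Offset 0: leading byte 0xF1 = 11110001 → 4-byte char #1 = F1 B3 88 9D.
Offset 4: leading byte 0xDB = 11011011 → 2-byte char #2 = DB A8.
Offset 6: leading byte 0xC5 = 11000101 → 2-byte char #3 = C5 9C.
Offset 8: leading byte 0xE8 = 11101000 → 3-byte char #4 = E8 A7 84.
Offset 11: leading byte 0xF0 = 11110000 → 4-byte char #5 = F0 90 8C 88.
Offset 15: leading byte 0xE3 = 11100011 → 3-byte char #6 = E3 A1 80.
Offset 18: leading byte 0xCF = 11001111 → 2-byte char #7 = CF 85.
Offset 20: leading byte 0xF1 = 11110001 → 4-byte char #8 = F1 99 A9 89.
Offset 24: leading byte 0xE7 = 11100111 → 3-byte char #9 = E7 86 B8.
Offset 27: leading byte 0xE2 = 11100010 → 3-byte char #10 = E2 82 A6.
Leading byte 0xE2 = 11100010 matches 1110xxxx → 3-byte sequence.
Byte 1: 0xE2 = 11100010, payload 0010 (4 bits).
Byte 2: 0x82 = 10000010 (10xxxxxx ✓), payload 000010.
Byte 3: 0xA6 = 10100110 (10xxxxxx ✓), payload 100110.
Concatenate: 0010000010100110 = 0x20A6 (16 bits → U+20A6).

U+20A6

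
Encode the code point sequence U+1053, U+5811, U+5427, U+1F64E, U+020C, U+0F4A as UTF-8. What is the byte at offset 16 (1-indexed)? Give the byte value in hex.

1-indexed offset 16 is 0-indexed offset 15.
U+1053 → 3-byte form E1 81 93 at offsets 0–2.
U+5811 → 3-byte form E5 A0 91 at offsets 3–5.
U+5427 → 3-byte form E5 90 A7 at offsets 6–8.
U+1F64E → 4-byte form F0 9F 99 8E at offsets 9–12.
U+020C → 2-byte form C8 8C at offsets 13–14.
U+0F4A → 3-byte form E0 BD 8A at offsets 15–17.
Offset 15 falls in char 6's range; it's byte 1 of E0 BD 8A = 0xE0.

0xE0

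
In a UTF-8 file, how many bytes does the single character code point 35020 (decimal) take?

U+88CC = 0x88CC. UTF-8 uses 1 byte below 0x80, 2 below 0x800, 3 below 0x10000, 4 up to 0x10FFFF. 0x88CC is in U+0800–U+FFFF → 3 bytes.

3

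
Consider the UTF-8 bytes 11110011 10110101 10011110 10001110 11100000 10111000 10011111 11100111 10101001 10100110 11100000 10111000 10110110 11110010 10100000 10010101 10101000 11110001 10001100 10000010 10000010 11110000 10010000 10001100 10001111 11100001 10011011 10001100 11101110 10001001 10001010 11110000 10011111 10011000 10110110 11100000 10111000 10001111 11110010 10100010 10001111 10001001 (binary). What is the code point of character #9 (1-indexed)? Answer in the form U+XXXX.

U+E24A

Offset 0: leading byte 0xF3 = 11110011 → 4-byte char #1 = F3 B5 9E 8E.
Offset 4: leading byte 0xE0 = 11100000 → 3-byte char #2 = E0 B8 9F.
Offset 7: leading byte 0xE7 = 11100111 → 3-byte char #3 = E7 A9 A6.
Offset 10: leading byte 0xE0 = 11100000 → 3-byte char #4 = E0 B8 B6.
Offset 13: leading byte 0xF2 = 11110010 → 4-byte char #5 = F2 A0 95 A8.
Offset 17: leading byte 0xF1 = 11110001 → 4-byte char #6 = F1 8C 82 82.
Offset 21: leading byte 0xF0 = 11110000 → 4-byte char #7 = F0 90 8C 8F.
Offset 25: leading byte 0xE1 = 11100001 → 3-byte char #8 = E1 9B 8C.
Offset 28: leading byte 0xEE = 11101110 → 3-byte char #9 = EE 89 8A.
Leading byte 0xEE = 11101110 matches 1110xxxx → 3-byte sequence.
Byte 1: 0xEE = 11101110, payload 1110 (4 bits).
Byte 2: 0x89 = 10001001 (10xxxxxx ✓), payload 001001.
Byte 3: 0x8A = 10001010 (10xxxxxx ✓), payload 001010.
Concatenate: 1110001001001010 = 0xE24A (16 bits → U+E24A).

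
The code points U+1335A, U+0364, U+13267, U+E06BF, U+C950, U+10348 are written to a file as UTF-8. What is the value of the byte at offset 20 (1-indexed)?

0x8D

1-indexed offset 20 is 0-indexed offset 19.
U+1335A → 4-byte form F0 93 8D 9A at offsets 0–3.
U+0364 → 2-byte form CD A4 at offsets 4–5.
U+13267 → 4-byte form F0 93 89 A7 at offsets 6–9.
U+E06BF → 4-byte form F3 A0 9A BF at offsets 10–13.
U+C950 → 3-byte form EC A5 90 at offsets 14–16.
U+10348 → 4-byte form F0 90 8D 88 at offsets 17–20.
Offset 19 falls in char 6's range; it's byte 3 of F0 90 8D 88 = 0x8D.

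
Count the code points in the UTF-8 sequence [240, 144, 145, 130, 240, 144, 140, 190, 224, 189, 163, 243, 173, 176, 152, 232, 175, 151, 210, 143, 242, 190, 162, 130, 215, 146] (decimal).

Byte at offset 0: 0xF0 = 11110000 → 4-byte char (#1). Advance 4.
Byte at offset 4: 0xF0 = 11110000 → 4-byte char (#2). Advance 4.
Byte at offset 8: 0xE0 = 11100000 → 3-byte char (#3). Advance 3.
Byte at offset 11: 0xF3 = 11110011 → 4-byte char (#4). Advance 4.
Byte at offset 15: 0xE8 = 11101000 → 3-byte char (#5). Advance 3.
Byte at offset 18: 0xD2 = 11010010 → 2-byte char (#6). Advance 2.
Byte at offset 20: 0xF2 = 11110010 → 4-byte char (#7). Advance 4.
Byte at offset 24: 0xD7 = 11010111 → 2-byte char (#8). Advance 2.
Reached end at offset 26 after 8 code points.

8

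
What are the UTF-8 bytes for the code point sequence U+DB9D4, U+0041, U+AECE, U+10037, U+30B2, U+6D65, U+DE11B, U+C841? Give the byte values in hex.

F3 9B A7 94 41 EA BB 8E F0 90 80 B7 E3 82 B2 E6 B5 A5 F3 9E 84 9B EC A1 81

U+DB9D4: 4-byte form → F3 9B A7 94.
U+0041: 1-byte form → 41.
U+AECE: 3-byte form → EA BB 8E.
U+10037: 4-byte form → F0 90 80 B7.
U+30B2: 3-byte form → E3 82 B2.
U+6D65: 3-byte form → E6 B5 A5.
U+DE11B: 4-byte form → F3 9E 84 9B.
U+C841: 3-byte form → EC A1 81.
Concatenated (25 bytes): F3 9B A7 94 41 EA BB 8E F0 90 80 B7 E3 82 B2 E6 B5 A5 F3 9E 84 9B EC A1 81.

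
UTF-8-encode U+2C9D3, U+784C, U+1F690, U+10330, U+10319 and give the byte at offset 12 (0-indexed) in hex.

0x90

U+2C9D3 → 4-byte form F0 AC A7 93 at offsets 0–3.
U+784C → 3-byte form E7 A1 8C at offsets 4–6.
U+1F690 → 4-byte form F0 9F 9A 90 at offsets 7–10.
U+10330 → 4-byte form F0 90 8C B0 at offsets 11–14.
Offset 12 falls in char 4's range; it's byte 2 of F0 90 8C B0 = 0x90.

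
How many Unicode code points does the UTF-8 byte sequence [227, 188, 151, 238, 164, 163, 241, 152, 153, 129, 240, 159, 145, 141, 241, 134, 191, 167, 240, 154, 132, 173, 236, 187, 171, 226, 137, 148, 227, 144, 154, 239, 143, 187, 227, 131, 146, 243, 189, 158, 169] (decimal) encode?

Byte at offset 0: 0xE3 = 11100011 → 3-byte char (#1). Advance 3.
Byte at offset 3: 0xEE = 11101110 → 3-byte char (#2). Advance 3.
Byte at offset 6: 0xF1 = 11110001 → 4-byte char (#3). Advance 4.
Byte at offset 10: 0xF0 = 11110000 → 4-byte char (#4). Advance 4.
Byte at offset 14: 0xF1 = 11110001 → 4-byte char (#5). Advance 4.
Byte at offset 18: 0xF0 = 11110000 → 4-byte char (#6). Advance 4.
Byte at offset 22: 0xEC = 11101100 → 3-byte char (#7). Advance 3.
Byte at offset 25: 0xE2 = 11100010 → 3-byte char (#8). Advance 3.
Byte at offset 28: 0xE3 = 11100011 → 3-byte char (#9). Advance 3.
Byte at offset 31: 0xEF = 11101111 → 3-byte char (#10). Advance 3.
Byte at offset 34: 0xE3 = 11100011 → 3-byte char (#11). Advance 3.
Byte at offset 37: 0xF3 = 11110011 → 4-byte char (#12). Advance 4.
Reached end at offset 41 after 12 code points.

12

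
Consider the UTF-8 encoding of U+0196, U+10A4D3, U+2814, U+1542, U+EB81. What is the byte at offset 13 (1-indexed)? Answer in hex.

1-indexed offset 13 is 0-indexed offset 12.
U+0196 → 2-byte form C6 96 at offsets 0–1.
U+10A4D3 → 4-byte form F4 8A 93 93 at offsets 2–5.
U+2814 → 3-byte form E2 A0 94 at offsets 6–8.
U+1542 → 3-byte form E1 95 82 at offsets 9–11.
U+EB81 → 3-byte form EE AE 81 at offsets 12–14.
Offset 12 falls in char 5's range; it's byte 1 of EE AE 81 = 0xEE.

0xEE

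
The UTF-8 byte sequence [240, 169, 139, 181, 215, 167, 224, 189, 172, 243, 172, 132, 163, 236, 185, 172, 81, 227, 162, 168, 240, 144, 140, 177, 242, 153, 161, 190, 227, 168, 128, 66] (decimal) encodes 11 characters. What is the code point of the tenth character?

Offset 0: leading byte 0xF0 = 11110000 → 4-byte char #1 = F0 A9 8B B5.
Offset 4: leading byte 0xD7 = 11010111 → 2-byte char #2 = D7 A7.
Offset 6: leading byte 0xE0 = 11100000 → 3-byte char #3 = E0 BD AC.
Offset 9: leading byte 0xF3 = 11110011 → 4-byte char #4 = F3 AC 84 A3.
Offset 13: leading byte 0xEC = 11101100 → 3-byte char #5 = EC B9 AC.
Offset 16: leading byte 0x51 = 01010001 → 1-byte char #6 = 51.
Offset 17: leading byte 0xE3 = 11100011 → 3-byte char #7 = E3 A2 A8.
Offset 20: leading byte 0xF0 = 11110000 → 4-byte char #8 = F0 90 8C B1.
Offset 24: leading byte 0xF2 = 11110010 → 4-byte char #9 = F2 99 A1 BE.
Offset 28: leading byte 0xE3 = 11100011 → 3-byte char #10 = E3 A8 80.
Leading byte 0xE3 = 11100011 matches 1110xxxx → 3-byte sequence.
Byte 1: 0xE3 = 11100011, payload 0011 (4 bits).
Byte 2: 0xA8 = 10101000 (10xxxxxx ✓), payload 101000.
Byte 3: 0x80 = 10000000 (10xxxxxx ✓), payload 000000.
Concatenate: 0011101000000000 = 0x3A00 (16 bits → U+3A00).

U+3A00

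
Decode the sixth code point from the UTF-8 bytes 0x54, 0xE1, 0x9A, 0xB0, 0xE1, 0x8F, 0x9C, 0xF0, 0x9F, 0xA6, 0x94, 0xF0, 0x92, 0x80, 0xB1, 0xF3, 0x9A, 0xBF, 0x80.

U+DAFC0

Offset 0: leading byte 0x54 = 01010100 → 1-byte char #1 = 54.
Offset 1: leading byte 0xE1 = 11100001 → 3-byte char #2 = E1 9A B0.
Offset 4: leading byte 0xE1 = 11100001 → 3-byte char #3 = E1 8F 9C.
Offset 7: leading byte 0xF0 = 11110000 → 4-byte char #4 = F0 9F A6 94.
Offset 11: leading byte 0xF0 = 11110000 → 4-byte char #5 = F0 92 80 B1.
Offset 15: leading byte 0xF3 = 11110011 → 4-byte char #6 = F3 9A BF 80.
Leading byte 0xF3 = 11110011 matches 11110xxx → 4-byte sequence.
Byte 1: 0xF3 = 11110011, payload 011 (3 bits).
Byte 2: 0x9A = 10011010 (10xxxxxx ✓), payload 011010.
Byte 3: 0xBF = 10111111 (10xxxxxx ✓), payload 111111.
Byte 4: 0x80 = 10000000 (10xxxxxx ✓), payload 000000.
Concatenate: 011011010111111000000 = 0xDAFC0 (21 bits → U+DAFC0).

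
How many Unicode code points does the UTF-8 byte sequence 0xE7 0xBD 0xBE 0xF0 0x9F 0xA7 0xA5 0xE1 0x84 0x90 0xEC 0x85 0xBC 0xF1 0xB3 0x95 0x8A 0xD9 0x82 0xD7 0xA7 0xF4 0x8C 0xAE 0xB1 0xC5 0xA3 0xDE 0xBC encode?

Byte at offset 0: 0xE7 = 11100111 → 3-byte char (#1). Advance 3.
Byte at offset 3: 0xF0 = 11110000 → 4-byte char (#2). Advance 4.
Byte at offset 7: 0xE1 = 11100001 → 3-byte char (#3). Advance 3.
Byte at offset 10: 0xEC = 11101100 → 3-byte char (#4). Advance 3.
Byte at offset 13: 0xF1 = 11110001 → 4-byte char (#5). Advance 4.
Byte at offset 17: 0xD9 = 11011001 → 2-byte char (#6). Advance 2.
Byte at offset 19: 0xD7 = 11010111 → 2-byte char (#7). Advance 2.
Byte at offset 21: 0xF4 = 11110100 → 4-byte char (#8). Advance 4.
Byte at offset 25: 0xC5 = 11000101 → 2-byte char (#9). Advance 2.
Byte at offset 27: 0xDE = 11011110 → 2-byte char (#10). Advance 2.
Reached end at offset 29 after 10 code points.

10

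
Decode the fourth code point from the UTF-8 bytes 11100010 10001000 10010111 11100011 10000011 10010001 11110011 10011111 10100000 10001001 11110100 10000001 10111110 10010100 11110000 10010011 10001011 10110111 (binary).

U+101F94

Offset 0: leading byte 0xE2 = 11100010 → 3-byte char #1 = E2 88 97.
Offset 3: leading byte 0xE3 = 11100011 → 3-byte char #2 = E3 83 91.
Offset 6: leading byte 0xF3 = 11110011 → 4-byte char #3 = F3 9F A0 89.
Offset 10: leading byte 0xF4 = 11110100 → 4-byte char #4 = F4 81 BE 94.
Leading byte 0xF4 = 11110100 matches 11110xxx → 4-byte sequence.
Byte 1: 0xF4 = 11110100, payload 100 (3 bits).
Byte 2: 0x81 = 10000001 (10xxxxxx ✓), payload 000001.
Byte 3: 0xBE = 10111110 (10xxxxxx ✓), payload 111110.
Byte 4: 0x94 = 10010100 (10xxxxxx ✓), payload 010100.
Concatenate: 100000001111110010100 = 0x101F94 (21 bits → U+101F94).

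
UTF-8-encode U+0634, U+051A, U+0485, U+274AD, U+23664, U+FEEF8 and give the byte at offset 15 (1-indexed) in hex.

0xF3

1-indexed offset 15 is 0-indexed offset 14.
U+0634 → 2-byte form D8 B4 at offsets 0–1.
U+051A → 2-byte form D4 9A at offsets 2–3.
U+0485 → 2-byte form D2 85 at offsets 4–5.
U+274AD → 4-byte form F0 A7 92 AD at offsets 6–9.
U+23664 → 4-byte form F0 A3 99 A4 at offsets 10–13.
U+FEEF8 → 4-byte form F3 BE BB B8 at offsets 14–17.
Offset 14 falls in char 6's range; it's byte 1 of F3 BE BB B8 = 0xF3.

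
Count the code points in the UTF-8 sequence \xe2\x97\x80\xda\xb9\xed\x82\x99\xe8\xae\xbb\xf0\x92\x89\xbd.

5

Byte at offset 0: 0xE2 = 11100010 → 3-byte char (#1). Advance 3.
Byte at offset 3: 0xDA = 11011010 → 2-byte char (#2). Advance 2.
Byte at offset 5: 0xED = 11101101 → 3-byte char (#3). Advance 3.
Byte at offset 8: 0xE8 = 11101000 → 3-byte char (#4). Advance 3.
Byte at offset 11: 0xF0 = 11110000 → 4-byte char (#5). Advance 4.
Reached end at offset 15 after 5 code points.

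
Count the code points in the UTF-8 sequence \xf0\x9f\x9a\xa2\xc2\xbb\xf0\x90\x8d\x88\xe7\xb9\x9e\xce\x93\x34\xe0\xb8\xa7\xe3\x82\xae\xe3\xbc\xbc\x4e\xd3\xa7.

11

Byte at offset 0: 0xF0 = 11110000 → 4-byte char (#1). Advance 4.
Byte at offset 4: 0xC2 = 11000010 → 2-byte char (#2). Advance 2.
Byte at offset 6: 0xF0 = 11110000 → 4-byte char (#3). Advance 4.
Byte at offset 10: 0xE7 = 11100111 → 3-byte char (#4). Advance 3.
Byte at offset 13: 0xCE = 11001110 → 2-byte char (#5). Advance 2.
Byte at offset 15: 0x34 = 00110100 → 1-byte char (#6). Advance 1.
Byte at offset 16: 0xE0 = 11100000 → 3-byte char (#7). Advance 3.
Byte at offset 19: 0xE3 = 11100011 → 3-byte char (#8). Advance 3.
Byte at offset 22: 0xE3 = 11100011 → 3-byte char (#9). Advance 3.
Byte at offset 25: 0x4E = 01001110 → 1-byte char (#10). Advance 1.
Byte at offset 26: 0xD3 = 11010011 → 2-byte char (#11). Advance 2.
Reached end at offset 28 after 11 code points.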